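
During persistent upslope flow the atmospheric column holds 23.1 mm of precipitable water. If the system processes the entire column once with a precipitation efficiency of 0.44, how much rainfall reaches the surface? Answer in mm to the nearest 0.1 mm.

Rainfall = ε × PW = 0.44 × 23.1 = 10.2 mm.

rainfall ≈ 10.2 mm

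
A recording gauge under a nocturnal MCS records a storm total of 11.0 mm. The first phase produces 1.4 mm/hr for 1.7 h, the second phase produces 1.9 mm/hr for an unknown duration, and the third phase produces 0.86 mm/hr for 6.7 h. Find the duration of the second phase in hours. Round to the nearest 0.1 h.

duration ≈ 1.5 h

Known phases: 1.4 × 1.7 + 0.86 × 6.7 = 2.38 + 5.762 = 8.142 mm.
Remaining depth = 11.0 − 8.142 = 2.858 mm.
Duration = 2.858 / 1.9 = 1.5 h.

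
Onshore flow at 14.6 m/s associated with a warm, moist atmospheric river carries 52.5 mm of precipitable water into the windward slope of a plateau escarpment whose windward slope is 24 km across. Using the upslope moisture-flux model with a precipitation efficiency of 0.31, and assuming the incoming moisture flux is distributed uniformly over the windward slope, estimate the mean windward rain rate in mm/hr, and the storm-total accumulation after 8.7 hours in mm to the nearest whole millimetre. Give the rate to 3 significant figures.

Incoming column moisture flux per unit ridge length: F = V × PW = 14.6 × 52.5 = 766.5 mm·m/s.
Spread over the 24 km slope with efficiency ε = 0.31: R = ε·F/W = 0.31 × 766.5 / 24000 m = 9.901e-03 mm/s.
R = 9.901e-03 × 3600 = 35.6 mm/hr.
Over 8.7 h: total = 35.6 × 8.7 = 309.72 ≈ 310 mm.

R ≈ 35.6 mm/hr; total ≈ 310 mm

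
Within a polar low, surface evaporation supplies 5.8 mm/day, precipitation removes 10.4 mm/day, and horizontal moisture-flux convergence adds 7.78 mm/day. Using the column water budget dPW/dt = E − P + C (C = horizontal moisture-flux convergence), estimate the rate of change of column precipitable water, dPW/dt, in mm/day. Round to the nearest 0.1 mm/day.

dPW/dt ≈ 3.2 mm/day

dPW/dt = E − P + C = 5.8 − 10.4 + (7.78) = 3.2 mm/day.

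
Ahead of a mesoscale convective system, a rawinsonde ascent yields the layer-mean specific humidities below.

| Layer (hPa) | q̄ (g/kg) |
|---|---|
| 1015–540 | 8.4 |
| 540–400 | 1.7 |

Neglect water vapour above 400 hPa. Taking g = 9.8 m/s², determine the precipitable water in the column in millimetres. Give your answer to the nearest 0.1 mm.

PW ≈ 43.1 mm

Precipitable water is the column-integrated vapour mass per unit area: PW = (1/g) Σ q̄ Δp, with q in kg/kg and Δp in Pa (1 kg/m² of water = 1 mm).
Layer 1015–540 hPa: Δp = 475 hPa = 47500 Pa, q̄ = 0.0084 kg/kg → 0.0084 × 47500 / 9.8 = 40.71 mm
Layer 540–400 hPa: Δp = 140 hPa = 14000 Pa, q̄ = 0.0017 kg/kg → 0.0017 × 14000 / 9.8 = 2.43 mm
PW = 40.71 + 2.43 = 43.14 ≈ 43.1 mm.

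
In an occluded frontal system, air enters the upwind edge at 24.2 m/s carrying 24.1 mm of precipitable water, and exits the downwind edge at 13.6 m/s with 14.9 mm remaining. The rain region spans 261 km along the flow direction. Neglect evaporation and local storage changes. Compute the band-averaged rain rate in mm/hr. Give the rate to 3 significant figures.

R ≈ 5.25 mm/hr

Column moisture flux per unit crosswind length is F = V × PW.
Inflow: F_in = 24.2 × 24.1 = 583.22 mm·m/s
Outflow: F_out = 13.6 × 14.9 = 202.64 mm·m/s
Steady-state rate R = (F_in − F_out)/L = (583.22 − 202.64) / 261000 m = 1.458e-03 mm/s.
R = 1.458e-03 × 3600 = 5.25 mm/hr.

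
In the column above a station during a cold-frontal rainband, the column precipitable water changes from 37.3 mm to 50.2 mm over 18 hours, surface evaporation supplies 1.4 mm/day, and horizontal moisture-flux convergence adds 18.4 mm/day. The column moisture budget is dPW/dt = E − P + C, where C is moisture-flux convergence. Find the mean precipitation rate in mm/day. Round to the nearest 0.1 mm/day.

dPW/dt = (50.2 − 37.3) mm / (18/24 day) = +17.200 mm/day.
P = E + C − dPW/dt = 1.4 + (18.4) − (+17.200) = 2.6 mm/day.

P ≈ 2.6 mm/day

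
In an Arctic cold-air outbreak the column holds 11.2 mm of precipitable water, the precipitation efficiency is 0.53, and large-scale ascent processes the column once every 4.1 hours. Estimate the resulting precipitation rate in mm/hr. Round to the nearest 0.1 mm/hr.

Each overturning extracts ε × PW = 0.53 × 11.2 = 5.936 mm.
Rate = ε·PW / τ = 5.936 / 4.1 h = 1.4 mm/hr.

R ≈ 1.4 mm/hr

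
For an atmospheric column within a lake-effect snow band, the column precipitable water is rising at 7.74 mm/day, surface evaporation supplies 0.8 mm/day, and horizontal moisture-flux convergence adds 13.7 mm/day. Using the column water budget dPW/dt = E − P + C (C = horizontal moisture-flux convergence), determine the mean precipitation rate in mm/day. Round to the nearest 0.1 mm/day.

dPW/dt = +7.74 mm/day.
P = E + C − dPW/dt = 0.8 + (13.7) − (+7.74) = 6.8 mm/day.

P ≈ 6.8 mm/day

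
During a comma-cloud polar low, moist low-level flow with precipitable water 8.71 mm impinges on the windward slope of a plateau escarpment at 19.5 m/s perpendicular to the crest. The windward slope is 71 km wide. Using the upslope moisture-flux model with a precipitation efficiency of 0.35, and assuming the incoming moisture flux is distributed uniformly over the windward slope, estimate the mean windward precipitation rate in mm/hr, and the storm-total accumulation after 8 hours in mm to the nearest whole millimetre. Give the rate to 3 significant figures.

R ≈ 3.01 mm/hr; total ≈ 24 mm

Incoming column moisture flux per unit ridge length: F = V × PW = 19.5 × 8.71 = 169.845 mm·m/s.
Spread over the 71 km slope with efficiency ε = 0.35: R = ε·F/W = 0.35 × 169.845 / 71000 m = 8.373e-04 mm/s.
R = 8.373e-04 × 3600 = 3.01 mm/hr.
Over 8 h: total = 3.01 × 8 = 24.08 ≈ 24 mm.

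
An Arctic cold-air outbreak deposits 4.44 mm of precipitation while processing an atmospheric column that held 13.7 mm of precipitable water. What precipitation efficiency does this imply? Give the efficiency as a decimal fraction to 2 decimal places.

ε = precipitation / PW = 4.44 / 13.7 = 0.32.

ε ≈ 0.32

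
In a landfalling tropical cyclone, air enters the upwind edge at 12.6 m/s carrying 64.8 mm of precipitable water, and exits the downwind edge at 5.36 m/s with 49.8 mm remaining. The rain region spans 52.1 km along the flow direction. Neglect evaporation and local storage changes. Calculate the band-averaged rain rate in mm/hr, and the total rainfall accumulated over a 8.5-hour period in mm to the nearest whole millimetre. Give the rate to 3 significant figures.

R ≈ 38.0 mm/hr; total ≈ 323 mm

Column moisture flux per unit crosswind length is F = V × PW.
Inflow: F_in = 12.6 × 64.8 = 816.48 mm·m/s
Outflow: F_out = 5.36 × 49.8 = 266.928 mm·m/s
Steady-state rate R = (F_in − F_out)/L = (816.48 − 266.928) / 52100 m = 1.055e-02 mm/s.
R = 1.055e-02 × 3600 = 38.0 mm/hr.
Over 8.5 h: total = 38.0 × 8.5 = 323 mm.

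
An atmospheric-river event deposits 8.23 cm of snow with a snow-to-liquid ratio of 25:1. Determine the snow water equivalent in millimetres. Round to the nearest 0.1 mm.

SWE ≈ 3.3 mm

SWE = snow depth / ratio = 8.23 cm / 25 = 0.329 cm = 3.3 mm.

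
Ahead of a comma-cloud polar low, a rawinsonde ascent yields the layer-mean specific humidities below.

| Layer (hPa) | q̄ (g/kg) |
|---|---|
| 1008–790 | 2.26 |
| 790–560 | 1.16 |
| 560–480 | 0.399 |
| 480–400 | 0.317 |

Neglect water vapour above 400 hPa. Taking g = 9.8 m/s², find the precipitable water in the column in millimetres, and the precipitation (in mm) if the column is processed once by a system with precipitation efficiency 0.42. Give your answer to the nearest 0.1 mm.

Precipitable water is the column-integrated vapour mass per unit area: PW = (1/g) Σ q̄ Δp, with q in kg/kg and Δp in Pa (1 kg/m² of water = 1 mm).
Layer 1008–790 hPa: Δp = 218 hPa = 21800 Pa, q̄ = 0.00226 kg/kg → 0.00226 × 21800 / 9.8 = 5.03 mm
Layer 790–560 hPa: Δp = 230 hPa = 23000 Pa, q̄ = 0.00116 kg/kg → 0.00116 × 23000 / 9.8 = 2.72 mm
Layer 560–480 hPa: Δp = 80 hPa = 8000 Pa, q̄ = 0.000399 kg/kg → 0.000399 × 8000 / 9.8 = 0.33 mm
Layer 480–400 hPa: Δp = 80 hPa = 8000 Pa, q̄ = 0.000317 kg/kg → 0.000317 × 8000 / 9.8 = 0.26 mm
PW = 5.03 + 2.72 + 0.33 + 0.26 = 8.34 ≈ 8.3 mm.
Precipitation = ε × PW = 0.42 × 8.3 = 3.5 mm.

PW ≈ 8.3 mm; precipitation ≈ 3.5 mm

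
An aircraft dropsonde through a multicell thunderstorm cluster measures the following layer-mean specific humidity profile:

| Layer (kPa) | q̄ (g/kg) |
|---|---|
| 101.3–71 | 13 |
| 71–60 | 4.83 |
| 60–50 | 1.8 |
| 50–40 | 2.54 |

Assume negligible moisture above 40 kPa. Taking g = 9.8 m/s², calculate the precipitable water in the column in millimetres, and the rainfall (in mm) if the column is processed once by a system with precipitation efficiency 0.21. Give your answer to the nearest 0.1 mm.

Precipitable water is the column-integrated vapour mass per unit area: PW = (1/g) Σ q̄ Δp, with q in kg/kg and Δp in Pa (1 kg/m² of water = 1 mm).
Layer 101.3–71 kPa: Δp = 303 hPa = 30300 Pa, q̄ = 0.013 kg/kg → 0.013 × 30300 / 9.8 = 40.19 mm
Layer 71–60 kPa: Δp = 110 hPa = 11000 Pa, q̄ = 0.00483 kg/kg → 0.00483 × 11000 / 9.8 = 5.42 mm
Layer 60–50 kPa: Δp = 100 hPa = 10000 Pa, q̄ = 0.0018 kg/kg → 0.0018 × 10000 / 9.8 = 1.84 mm
Layer 50–40 kPa: Δp = 100 hPa = 10000 Pa, q̄ = 0.00254 kg/kg → 0.00254 × 10000 / 9.8 = 2.59 mm
PW = 40.19 + 5.42 + 1.84 + 2.59 = 50.04 ≈ 50.0 mm.
Rainfall = ε × PW = 0.21 × 50.0 = 10.5 mm.

PW ≈ 50.0 mm; rainfall ≈ 10.5 mm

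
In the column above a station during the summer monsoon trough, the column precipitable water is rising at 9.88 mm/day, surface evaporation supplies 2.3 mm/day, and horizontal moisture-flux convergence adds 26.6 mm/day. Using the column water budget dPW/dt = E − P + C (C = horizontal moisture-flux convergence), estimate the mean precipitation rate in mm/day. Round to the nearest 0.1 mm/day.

P ≈ 19.0 mm/day

dPW/dt = +9.88 mm/day.
P = E + C − dPW/dt = 2.3 + (26.6) − (+9.88) = 19.0 mm/day.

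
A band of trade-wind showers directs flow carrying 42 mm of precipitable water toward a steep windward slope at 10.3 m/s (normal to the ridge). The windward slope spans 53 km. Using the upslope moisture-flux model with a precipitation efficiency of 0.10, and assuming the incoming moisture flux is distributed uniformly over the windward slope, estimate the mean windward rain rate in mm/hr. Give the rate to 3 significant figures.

Incoming column moisture flux per unit ridge length: F = V × PW = 10.3 × 42 = 432.6 mm·m/s.
Spread over the 53 km slope with efficiency ε = 0.10: R = ε·F/W = 0.10 × 432.6 / 53000 m = 8.162e-04 mm/s.
R = 8.162e-04 × 3600 = 2.94 mm/hr.

R ≈ 2.94 mm/hr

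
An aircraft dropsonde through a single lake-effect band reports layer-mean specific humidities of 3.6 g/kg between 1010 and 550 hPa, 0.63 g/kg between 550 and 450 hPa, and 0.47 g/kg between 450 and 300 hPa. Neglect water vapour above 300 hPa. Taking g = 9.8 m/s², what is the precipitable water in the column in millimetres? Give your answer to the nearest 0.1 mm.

PW ≈ 18.3 mm

Precipitable water is the column-integrated vapour mass per unit area: PW = (1/g) Σ q̄ Δp, with q in kg/kg and Δp in Pa (1 kg/m² of water = 1 mm).
Layer 1010–550 hPa: Δp = 460 hPa = 46000 Pa, q̄ = 0.0036 kg/kg → 0.0036 × 46000 / 9.8 = 16.90 mm
Layer 550–450 hPa: Δp = 100 hPa = 10000 Pa, q̄ = 0.00063 kg/kg → 0.00063 × 10000 / 9.8 = 0.64 mm
Layer 450–300 hPa: Δp = 150 hPa = 15000 Pa, q̄ = 0.00047 kg/kg → 0.00047 × 15000 / 9.8 = 0.72 mm
PW = 16.90 + 0.64 + 0.72 = 18.26 ≈ 18.3 mm.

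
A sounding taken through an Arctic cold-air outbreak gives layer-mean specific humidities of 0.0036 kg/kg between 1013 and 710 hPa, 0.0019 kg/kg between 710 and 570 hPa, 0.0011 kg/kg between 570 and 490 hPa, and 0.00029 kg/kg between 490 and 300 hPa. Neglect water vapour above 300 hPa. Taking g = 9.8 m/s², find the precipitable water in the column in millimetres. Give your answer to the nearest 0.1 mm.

PW ≈ 15.3 mm

Precipitable water is the column-integrated vapour mass per unit area: PW = (1/g) Σ q̄ Δp, with q in kg/kg and Δp in Pa (1 kg/m² of water = 1 mm).
Layer 1013–710 hPa: Δp = 303 hPa = 30300 Pa, q̄ = 0.0036 kg/kg → 0.0036 × 30300 / 9.8 = 11.13 mm
Layer 710–570 hPa: Δp = 140 hPa = 14000 Pa, q̄ = 0.0019 kg/kg → 0.0019 × 14000 / 9.8 = 2.71 mm
Layer 570–490 hPa: Δp = 80 hPa = 8000 Pa, q̄ = 0.0011 kg/kg → 0.0011 × 8000 / 9.8 = 0.90 mm
Layer 490–300 hPa: Δp = 190 hPa = 19000 Pa, q̄ = 0.00029 kg/kg → 0.00029 × 19000 / 9.8 = 0.56 mm
PW = 11.13 + 2.71 + 0.90 + 0.56 = 15.30 ≈ 15.3 mm.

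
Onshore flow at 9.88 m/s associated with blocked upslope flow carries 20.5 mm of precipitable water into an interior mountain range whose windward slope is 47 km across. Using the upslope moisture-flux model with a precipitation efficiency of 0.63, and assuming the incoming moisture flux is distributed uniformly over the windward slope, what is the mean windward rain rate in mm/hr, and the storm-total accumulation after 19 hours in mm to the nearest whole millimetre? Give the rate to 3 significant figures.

Incoming column moisture flux per unit ridge length: F = V × PW = 9.88 × 20.5 = 202.54 mm·m/s.
Spread over the 47 km slope with efficiency ε = 0.63: R = ε·F/W = 0.63 × 202.54 / 47000 m = 2.715e-03 mm/s.
R = 2.715e-03 × 3600 = 9.77 mm/hr.
Over 19 h: total = 9.77 × 19 = 185.63 ≈ 186 mm.

R ≈ 9.77 mm/hr; total ≈ 186 mm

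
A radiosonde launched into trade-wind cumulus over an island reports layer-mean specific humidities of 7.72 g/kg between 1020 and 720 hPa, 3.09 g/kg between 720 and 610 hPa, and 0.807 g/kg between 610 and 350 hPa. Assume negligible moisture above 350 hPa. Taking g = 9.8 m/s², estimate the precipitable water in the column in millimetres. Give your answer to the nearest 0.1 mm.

PW ≈ 29.2 mm

Precipitable water is the column-integrated vapour mass per unit area: PW = (1/g) Σ q̄ Δp, with q in kg/kg and Δp in Pa (1 kg/m² of water = 1 mm).
Layer 1020–720 hPa: Δp = 300 hPa = 30000 Pa, q̄ = 0.00772 kg/kg → 0.00772 × 30000 / 9.8 = 23.63 mm
Layer 720–610 hPa: Δp = 110 hPa = 11000 Pa, q̄ = 0.00309 kg/kg → 0.00309 × 11000 / 9.8 = 3.47 mm
Layer 610–350 hPa: Δp = 260 hPa = 26000 Pa, q̄ = 0.000807 kg/kg → 0.000807 × 26000 / 9.8 = 2.14 mm
PW = 23.63 + 3.47 + 2.14 = 29.24 ≈ 29.2 mm.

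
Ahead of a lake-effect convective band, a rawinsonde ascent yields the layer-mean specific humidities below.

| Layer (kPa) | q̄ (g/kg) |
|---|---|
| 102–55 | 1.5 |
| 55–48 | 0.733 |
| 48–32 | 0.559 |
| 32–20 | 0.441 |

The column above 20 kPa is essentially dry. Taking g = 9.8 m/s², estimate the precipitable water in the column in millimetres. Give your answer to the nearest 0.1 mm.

Precipitable water is the column-integrated vapour mass per unit area: PW = (1/g) Σ q̄ Δp, with q in kg/kg and Δp in Pa (1 kg/m² of water = 1 mm).
Layer 102–55 kPa: Δp = 470 hPa = 47000 Pa, q̄ = 0.0015 kg/kg → 0.0015 × 47000 / 9.8 = 7.19 mm
Layer 55–48 kPa: Δp = 70 hPa = 7000 Pa, q̄ = 0.000733 kg/kg → 0.000733 × 7000 / 9.8 = 0.52 mm
Layer 48–32 kPa: Δp = 160 hPa = 16000 Pa, q̄ = 0.000559 kg/kg → 0.000559 × 16000 / 9.8 = 0.91 mm
Layer 32–20 kPa: Δp = 120 hPa = 12000 Pa, q̄ = 0.000441 kg/kg → 0.000441 × 12000 / 9.8 = 0.54 mm
PW = 7.19 + 0.52 + 0.91 + 0.54 = 9.16 ≈ 9.2 mm.

PW ≈ 9.2 mm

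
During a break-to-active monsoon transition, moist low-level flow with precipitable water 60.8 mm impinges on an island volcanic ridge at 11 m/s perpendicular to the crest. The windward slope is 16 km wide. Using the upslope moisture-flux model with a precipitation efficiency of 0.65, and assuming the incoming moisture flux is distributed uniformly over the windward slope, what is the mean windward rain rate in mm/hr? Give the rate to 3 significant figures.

Incoming column moisture flux per unit ridge length: F = V × PW = 11 × 60.8 = 668.8 mm·m/s.
Spread over the 16 km slope with efficiency ε = 0.65: R = ε·F/W = 0.65 × 668.8 / 16000 m = 2.717e-02 mm/s.
R = 2.717e-02 × 3600 = 97.8 mm/hr.

R ≈ 97.8 mm/hr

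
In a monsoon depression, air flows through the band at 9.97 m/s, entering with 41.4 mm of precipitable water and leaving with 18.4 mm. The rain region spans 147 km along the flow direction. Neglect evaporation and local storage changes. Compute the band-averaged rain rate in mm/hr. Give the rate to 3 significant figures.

R ≈ 5.62 mm/hr

Column moisture flux per unit crosswind length is F = V × PW.
Inflow: F_in = 9.97 × 41.4 = 412.758 mm·m/s
Outflow: F_out = 9.97 × 18.4 = 183.448 mm·m/s
Steady-state rate R = (F_in − F_out)/L = (412.758 − 183.448) / 147000 m = 1.560e-03 mm/s.
R = 1.560e-03 × 3600 = 5.62 mm/hr.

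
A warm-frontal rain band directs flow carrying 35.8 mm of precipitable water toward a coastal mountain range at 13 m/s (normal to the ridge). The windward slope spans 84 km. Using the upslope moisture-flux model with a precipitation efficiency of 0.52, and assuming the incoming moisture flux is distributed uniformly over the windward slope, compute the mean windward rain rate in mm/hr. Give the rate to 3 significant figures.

Incoming column moisture flux per unit ridge length: F = V × PW = 13 × 35.8 = 465.4 mm·m/s.
Spread over the 84 km slope with efficiency ε = 0.52: R = ε·F/W = 0.52 × 465.4 / 84000 m = 2.881e-03 mm/s.
R = 2.881e-03 × 3600 = 10.4 mm/hr.

R ≈ 10.4 mm/hr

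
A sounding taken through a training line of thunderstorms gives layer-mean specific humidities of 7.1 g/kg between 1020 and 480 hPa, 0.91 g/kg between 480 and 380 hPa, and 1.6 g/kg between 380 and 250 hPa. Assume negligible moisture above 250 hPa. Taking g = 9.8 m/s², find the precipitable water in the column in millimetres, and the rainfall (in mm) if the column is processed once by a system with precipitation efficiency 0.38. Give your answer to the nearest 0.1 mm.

Precipitable water is the column-integrated vapour mass per unit area: PW = (1/g) Σ q̄ Δp, with q in kg/kg and Δp in Pa (1 kg/m² of water = 1 mm).
Layer 1020–480 hPa: Δp = 540 hPa = 54000 Pa, q̄ = 0.0071 kg/kg → 0.0071 × 54000 / 9.8 = 39.12 mm
Layer 480–380 hPa: Δp = 100 hPa = 10000 Pa, q̄ = 0.00091 kg/kg → 0.00091 × 10000 / 9.8 = 0.93 mm
Layer 380–250 hPa: Δp = 130 hPa = 13000 Pa, q̄ = 0.0016 kg/kg → 0.0016 × 13000 / 9.8 = 2.12 mm
PW = 39.12 + 0.93 + 2.12 = 42.17 ≈ 42.2 mm.
Rainfall = ε × PW = 0.38 × 42.2 = 16.0 mm.

PW ≈ 42.2 mm; rainfall ≈ 16.0 mm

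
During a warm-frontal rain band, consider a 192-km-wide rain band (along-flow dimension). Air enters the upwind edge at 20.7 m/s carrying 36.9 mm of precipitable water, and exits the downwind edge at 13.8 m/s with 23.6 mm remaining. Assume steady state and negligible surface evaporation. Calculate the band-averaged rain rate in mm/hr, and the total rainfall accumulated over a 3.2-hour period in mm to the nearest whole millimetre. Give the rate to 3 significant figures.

R ≈ 8.22 mm/hr; total ≈ 26 mm

Column moisture flux per unit crosswind length is F = V × PW.
Inflow: F_in = 20.7 × 36.9 = 763.83 mm·m/s
Outflow: F_out = 13.8 × 23.6 = 325.68 mm·m/s
Steady-state rate R = (F_in − F_out)/L = (763.83 − 325.68) / 192000 m = 2.282e-03 mm/s.
R = 2.282e-03 × 3600 = 8.22 mm/hr.
Over 3.2 h: total = 8.22 × 3.2 = 26.304 ≈ 26 mm.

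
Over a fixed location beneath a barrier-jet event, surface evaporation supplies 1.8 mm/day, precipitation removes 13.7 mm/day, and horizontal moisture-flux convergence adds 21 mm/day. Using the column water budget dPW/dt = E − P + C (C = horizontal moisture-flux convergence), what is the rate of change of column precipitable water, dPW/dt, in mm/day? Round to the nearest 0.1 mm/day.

dPW/dt ≈ 9.1 mm/day

dPW/dt = E − P + C = 1.8 − 13.7 + (21) = 9.1 mm/day.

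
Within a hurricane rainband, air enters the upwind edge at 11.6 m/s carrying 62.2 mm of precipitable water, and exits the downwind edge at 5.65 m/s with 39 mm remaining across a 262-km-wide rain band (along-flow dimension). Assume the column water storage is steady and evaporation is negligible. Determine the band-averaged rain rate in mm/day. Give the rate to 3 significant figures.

Column moisture flux per unit crosswind length is F = V × PW.
Inflow: F_in = 11.6 × 62.2 = 721.52 mm·m/s
Outflow: F_out = 5.65 × 39 = 220.35 mm·m/s
Steady-state rate R = (F_in − F_out)/L = (721.52 − 220.35) / 262000 m = 1.913e-03 mm/s.
R = 1.913e-03 × 3600 × 24 = 165 mm/day.

R ≈ 165 mm/day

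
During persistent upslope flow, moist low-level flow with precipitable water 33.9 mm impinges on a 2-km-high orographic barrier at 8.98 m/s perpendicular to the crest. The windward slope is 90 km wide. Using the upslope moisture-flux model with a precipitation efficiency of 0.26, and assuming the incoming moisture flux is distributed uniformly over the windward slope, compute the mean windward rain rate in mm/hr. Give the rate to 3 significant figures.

Incoming column moisture flux per unit ridge length: F = V × PW = 8.98 × 33.9 = 304.422 mm·m/s.
Spread over the 90 km slope with efficiency ε = 0.26: R = ε·F/W = 0.26 × 304.422 / 90000 m = 8.794e-04 mm/s.
R = 8.794e-04 × 3600 = 3.17 mm/hr.

R ≈ 3.17 mm/hr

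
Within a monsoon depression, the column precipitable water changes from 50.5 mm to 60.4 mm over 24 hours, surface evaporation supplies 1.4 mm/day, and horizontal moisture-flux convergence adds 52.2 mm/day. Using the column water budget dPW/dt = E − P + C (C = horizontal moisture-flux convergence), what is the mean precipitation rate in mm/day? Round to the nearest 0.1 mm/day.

P ≈ 43.7 mm/day

dPW/dt = (60.4 − 50.5) mm / (24/24 day) = +9.900 mm/day.
P = E + C − dPW/dt = 1.4 + (52.2) − (+9.900) = 43.7 mm/day.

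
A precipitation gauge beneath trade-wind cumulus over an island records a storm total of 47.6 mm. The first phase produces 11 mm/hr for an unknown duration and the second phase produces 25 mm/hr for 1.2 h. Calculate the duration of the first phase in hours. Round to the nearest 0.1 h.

Known phases: 25 × 1.2 = 30 mm.
Remaining depth = 47.6 − 30 = 17.6 mm.
Duration = 17.6 / 11 = 1.6 h.

duration ≈ 1.6 h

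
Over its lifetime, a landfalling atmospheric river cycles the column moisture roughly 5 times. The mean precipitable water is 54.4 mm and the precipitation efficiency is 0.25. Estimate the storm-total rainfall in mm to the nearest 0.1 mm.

Each cycle deposits ε × PW = 0.25 × 54.4 = 13.6 mm.
Over 5 cycles: 5 × 13.6 = 68.0 mm.

rainfall ≈ 68.0 mm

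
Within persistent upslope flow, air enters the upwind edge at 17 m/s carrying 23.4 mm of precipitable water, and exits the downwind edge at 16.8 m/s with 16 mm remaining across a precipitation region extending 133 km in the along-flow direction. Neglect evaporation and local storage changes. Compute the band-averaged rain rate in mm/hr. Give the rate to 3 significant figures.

R ≈ 3.49 mm/hr

Column moisture flux per unit crosswind length is F = V × PW.
Inflow: F_in = 17 × 23.4 = 397.8 mm·m/s
Outflow: F_out = 16.8 × 16 = 268.8 mm·m/s
Steady-state rate R = (F_in − F_out)/L = (397.8 − 268.8) / 133000 m = 9.699e-04 mm/s.
R = 9.699e-04 × 3600 = 3.49 mm/hr.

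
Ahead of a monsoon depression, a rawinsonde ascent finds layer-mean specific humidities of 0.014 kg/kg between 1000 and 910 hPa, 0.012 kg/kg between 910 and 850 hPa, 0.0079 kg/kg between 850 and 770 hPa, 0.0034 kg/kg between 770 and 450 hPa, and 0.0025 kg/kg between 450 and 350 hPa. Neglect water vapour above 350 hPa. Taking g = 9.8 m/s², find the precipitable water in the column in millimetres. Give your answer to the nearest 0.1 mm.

PW ≈ 40.3 mm

Precipitable water is the column-integrated vapour mass per unit area: PW = (1/g) Σ q̄ Δp, with q in kg/kg and Δp in Pa (1 kg/m² of water = 1 mm).
Layer 1000–910 hPa: Δp = 90 hPa = 9000 Pa, q̄ = 0.014 kg/kg → 0.014 × 9000 / 9.8 = 12.86 mm
Layer 910–850 hPa: Δp = 60 hPa = 6000 Pa, q̄ = 0.012 kg/kg → 0.012 × 6000 / 9.8 = 7.35 mm
Layer 850–770 hPa: Δp = 80 hPa = 8000 Pa, q̄ = 0.0079 kg/kg → 0.0079 × 8000 / 9.8 = 6.45 mm
Layer 770–450 hPa: Δp = 320 hPa = 32000 Pa, q̄ = 0.0034 kg/kg → 0.0034 × 32000 / 9.8 = 11.10 mm
Layer 450–350 hPa: Δp = 100 hPa = 10000 Pa, q̄ = 0.0025 kg/kg → 0.0025 × 10000 / 9.8 = 2.55 mm
PW = 12.86 + 7.35 + 6.45 + 11.10 + 2.55 = 40.31 ≈ 40.3 mm.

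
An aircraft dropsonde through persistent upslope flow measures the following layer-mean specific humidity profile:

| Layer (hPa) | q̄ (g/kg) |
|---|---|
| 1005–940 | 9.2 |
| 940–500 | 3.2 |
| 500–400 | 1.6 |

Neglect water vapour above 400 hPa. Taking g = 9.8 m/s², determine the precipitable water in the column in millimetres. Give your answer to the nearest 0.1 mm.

PW ≈ 22.1 mm

Precipitable water is the column-integrated vapour mass per unit area: PW = (1/g) Σ q̄ Δp, with q in kg/kg and Δp in Pa (1 kg/m² of water = 1 mm).
Layer 1005–940 hPa: Δp = 65 hPa = 6500 Pa, q̄ = 0.0092 kg/kg → 0.0092 × 6500 / 9.8 = 6.10 mm
Layer 940–500 hPa: Δp = 440 hPa = 44000 Pa, q̄ = 0.0032 kg/kg → 0.0032 × 44000 / 9.8 = 14.37 mm
Layer 500–400 hPa: Δp = 100 hPa = 10000 Pa, q̄ = 0.0016 kg/kg → 0.0016 × 10000 / 9.8 = 1.63 mm
PW = 6.10 + 14.37 + 1.63 = 22.10 ≈ 22.1 mm.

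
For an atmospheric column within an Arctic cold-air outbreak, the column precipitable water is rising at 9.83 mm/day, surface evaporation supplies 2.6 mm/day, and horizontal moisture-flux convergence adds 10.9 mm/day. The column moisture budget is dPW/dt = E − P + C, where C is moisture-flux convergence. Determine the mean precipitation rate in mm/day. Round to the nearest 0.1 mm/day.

P ≈ 3.7 mm/day

dPW/dt = +9.83 mm/day.
P = E + C − dPW/dt = 2.6 + (10.9) − (+9.83) = 3.7 mm/day.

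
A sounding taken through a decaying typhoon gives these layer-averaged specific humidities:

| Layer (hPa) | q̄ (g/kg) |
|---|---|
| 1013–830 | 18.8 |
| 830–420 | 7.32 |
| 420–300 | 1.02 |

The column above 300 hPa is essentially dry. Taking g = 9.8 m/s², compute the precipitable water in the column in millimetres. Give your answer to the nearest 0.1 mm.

Precipitable water is the column-integrated vapour mass per unit area: PW = (1/g) Σ q̄ Δp, with q in kg/kg and Δp in Pa (1 kg/m² of water = 1 mm).
Layer 1013–830 hPa: Δp = 183 hPa = 18300 Pa, q̄ = 0.0188 kg/kg → 0.0188 × 18300 / 9.8 = 35.11 mm
Layer 830–420 hPa: Δp = 410 hPa = 41000 Pa, q̄ = 0.00732 kg/kg → 0.00732 × 41000 / 9.8 = 30.62 mm
Layer 420–300 hPa: Δp = 120 hPa = 12000 Pa, q̄ = 0.00102 kg/kg → 0.00102 × 12000 / 9.8 = 1.25 mm
PW = 35.11 + 30.62 + 1.25 = 66.98 ≈ 67.0 mm.

PW ≈ 67.0 mm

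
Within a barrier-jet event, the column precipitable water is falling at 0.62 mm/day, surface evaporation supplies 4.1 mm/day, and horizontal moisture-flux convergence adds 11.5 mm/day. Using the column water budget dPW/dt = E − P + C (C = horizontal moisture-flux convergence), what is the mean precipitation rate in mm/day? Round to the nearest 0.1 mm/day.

dPW/dt = -0.62 mm/day.
P = E + C − dPW/dt = 4.1 + (11.5) − (-0.62) = 16.2 mm/day.

P ≈ 16.2 mm/day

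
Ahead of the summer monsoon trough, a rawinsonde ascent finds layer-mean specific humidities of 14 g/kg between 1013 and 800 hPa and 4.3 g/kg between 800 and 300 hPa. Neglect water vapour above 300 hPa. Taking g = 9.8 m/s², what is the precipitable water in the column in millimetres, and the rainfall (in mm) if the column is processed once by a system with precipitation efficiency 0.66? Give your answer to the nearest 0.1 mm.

PW ≈ 52.4 mm; rainfall ≈ 34.6 mm

Precipitable water is the column-integrated vapour mass per unit area: PW = (1/g) Σ q̄ Δp, with q in kg/kg and Δp in Pa (1 kg/m² of water = 1 mm).
Layer 1013–800 hPa: Δp = 213 hPa = 21300 Pa, q̄ = 0.014 kg/kg → 0.014 × 21300 / 9.8 = 30.43 mm
Layer 800–300 hPa: Δp = 500 hPa = 50000 Pa, q̄ = 0.0043 kg/kg → 0.0043 × 50000 / 9.8 = 21.94 mm
PW = 30.43 + 21.94 = 52.37 ≈ 52.4 mm.
Rainfall = ε × PW = 0.66 × 52.4 = 34.6 mm.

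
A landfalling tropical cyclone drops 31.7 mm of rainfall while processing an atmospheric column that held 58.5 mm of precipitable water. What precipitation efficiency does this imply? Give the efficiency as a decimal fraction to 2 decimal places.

ε ≈ 0.54

ε = rainfall / PW = 31.7 / 58.5 = 0.54.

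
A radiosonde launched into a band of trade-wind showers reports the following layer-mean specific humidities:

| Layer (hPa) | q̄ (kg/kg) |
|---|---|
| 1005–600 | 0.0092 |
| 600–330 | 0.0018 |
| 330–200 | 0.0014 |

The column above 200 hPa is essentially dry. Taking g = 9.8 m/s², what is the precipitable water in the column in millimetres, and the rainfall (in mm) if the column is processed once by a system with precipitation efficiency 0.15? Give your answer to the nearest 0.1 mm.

Precipitable water is the column-integrated vapour mass per unit area: PW = (1/g) Σ q̄ Δp, with q in kg/kg and Δp in Pa (1 kg/m² of water = 1 mm).
Layer 1005–600 hPa: Δp = 405 hPa = 40500 Pa, q̄ = 0.0092 kg/kg → 0.0092 × 40500 / 9.8 = 38.02 mm
Layer 600–330 hPa: Δp = 270 hPa = 27000 Pa, q̄ = 0.0018 kg/kg → 0.0018 × 27000 / 9.8 = 4.96 mm
Layer 330–200 hPa: Δp = 130 hPa = 13000 Pa, q̄ = 0.0014 kg/kg → 0.0014 × 13000 / 9.8 = 1.86 mm
PW = 38.02 + 4.96 + 1.86 = 44.84 ≈ 44.8 mm.
Rainfall = ε × PW = 0.15 × 44.8 = 6.7 mm.

PW ≈ 44.8 mm; rainfall ≈ 6.7 mm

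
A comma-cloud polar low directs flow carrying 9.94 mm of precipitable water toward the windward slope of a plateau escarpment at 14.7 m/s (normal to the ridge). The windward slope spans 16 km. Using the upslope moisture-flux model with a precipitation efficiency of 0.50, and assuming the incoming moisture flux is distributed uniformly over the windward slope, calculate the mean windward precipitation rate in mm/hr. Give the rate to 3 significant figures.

R ≈ 16.4 mm/hr

Incoming column moisture flux per unit ridge length: F = V × PW = 14.7 × 9.94 = 146.118 mm·m/s.
Spread over the 16 km slope with efficiency ε = 0.50: R = ε·F/W = 0.50 × 146.118 / 16000 m = 4.566e-03 mm/s.
R = 4.566e-03 × 3600 = 16.4 mm/hr.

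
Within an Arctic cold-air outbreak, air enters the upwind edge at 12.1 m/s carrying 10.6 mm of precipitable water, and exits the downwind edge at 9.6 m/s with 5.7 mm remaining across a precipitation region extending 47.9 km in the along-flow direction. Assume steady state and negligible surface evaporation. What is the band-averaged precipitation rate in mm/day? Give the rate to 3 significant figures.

R ≈ 133 mm/day

Column moisture flux per unit crosswind length is F = V × PW.
Inflow: F_in = 12.1 × 10.6 = 128.26 mm·m/s
Outflow: F_out = 9.6 × 5.7 = 54.72 mm·m/s
Steady-state rate R = (F_in − F_out)/L = (128.26 − 54.72) / 47900 m = 1.535e-03 mm/s.
R = 1.535e-03 × 3600 × 24 = 133 mm/day.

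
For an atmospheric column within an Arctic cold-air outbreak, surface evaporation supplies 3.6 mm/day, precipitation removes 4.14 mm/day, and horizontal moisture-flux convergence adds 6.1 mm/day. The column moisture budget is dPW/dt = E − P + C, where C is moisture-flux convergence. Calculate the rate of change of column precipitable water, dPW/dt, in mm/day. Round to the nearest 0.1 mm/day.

dPW/dt = E − P + C = 3.6 − 4.14 + (6.1) = 5.6 mm/day.

dPW/dt ≈ 5.6 mm/day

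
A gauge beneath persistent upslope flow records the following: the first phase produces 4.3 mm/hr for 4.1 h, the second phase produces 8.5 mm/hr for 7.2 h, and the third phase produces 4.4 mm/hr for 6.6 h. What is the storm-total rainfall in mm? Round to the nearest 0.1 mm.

total ≈ 107.9 mm

Total = Σ Rᵢ Δtᵢ = 4.3 × 4.1 + 8.5 × 7.2 + 4.4 × 6.6
      = 17.63 + 61.2 + 29.04 = 107.9 mm.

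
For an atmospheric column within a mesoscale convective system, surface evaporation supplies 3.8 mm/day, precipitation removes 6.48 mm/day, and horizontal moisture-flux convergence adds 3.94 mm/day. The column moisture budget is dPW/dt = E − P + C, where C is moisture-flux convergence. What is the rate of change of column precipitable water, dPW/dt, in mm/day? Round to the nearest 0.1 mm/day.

dPW/dt = E − P + C = 3.8 − 6.48 + (3.94) = 1.3 mm/day.

dPW/dt ≈ 1.3 mm/day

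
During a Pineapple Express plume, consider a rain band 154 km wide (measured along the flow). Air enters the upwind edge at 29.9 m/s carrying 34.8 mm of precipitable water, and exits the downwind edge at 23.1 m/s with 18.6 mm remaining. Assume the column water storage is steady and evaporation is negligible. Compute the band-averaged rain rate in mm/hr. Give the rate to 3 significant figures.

Column moisture flux per unit crosswind length is F = V × PW.
Inflow: F_in = 29.9 × 34.8 = 1040.52 mm·m/s
Outflow: F_out = 23.1 × 18.6 = 429.66 mm·m/s
Steady-state rate R = (F_in − F_out)/L = (1040.52 − 429.66) / 154000 m = 3.967e-03 mm/s.
R = 3.967e-03 × 3600 = 14.3 mm/hr.

R ≈ 14.3 mm/hr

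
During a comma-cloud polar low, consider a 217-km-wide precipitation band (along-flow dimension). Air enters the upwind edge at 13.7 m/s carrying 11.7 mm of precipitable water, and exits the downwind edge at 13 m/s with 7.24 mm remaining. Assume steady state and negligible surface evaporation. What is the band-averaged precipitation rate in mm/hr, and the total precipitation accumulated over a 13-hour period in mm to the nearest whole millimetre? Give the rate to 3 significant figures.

R ≈ 1.10 mm/hr; total ≈ 14 mm

Column moisture flux per unit crosswind length is F = V × PW.
Inflow: F_in = 13.7 × 11.7 = 160.29 mm·m/s
Outflow: F_out = 13 × 7.24 = 94.12 mm·m/s
Steady-state rate R = (F_in − F_out)/L = (160.29 − 94.12) / 217000 m = 3.049e-04 mm/s.
R = 3.049e-04 × 3600 = 1.10 mm/hr.
Over 13 h: total = 1.10 × 13 = 14.3 ≈ 14 mm.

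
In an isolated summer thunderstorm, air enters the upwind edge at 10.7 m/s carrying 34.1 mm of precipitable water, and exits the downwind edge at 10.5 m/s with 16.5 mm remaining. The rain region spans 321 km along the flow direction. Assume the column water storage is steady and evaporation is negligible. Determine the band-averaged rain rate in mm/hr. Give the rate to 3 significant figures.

Column moisture flux per unit crosswind length is F = V × PW.
Inflow: F_in = 10.7 × 34.1 = 364.87 mm·m/s
Outflow: F_out = 10.5 × 16.5 = 173.25 mm·m/s
Steady-state rate R = (F_in − F_out)/L = (364.87 − 173.25) / 321000 m = 5.969e-04 mm/s.
R = 5.969e-04 × 3600 = 2.15 mm/hr.

R ≈ 2.15 mm/hr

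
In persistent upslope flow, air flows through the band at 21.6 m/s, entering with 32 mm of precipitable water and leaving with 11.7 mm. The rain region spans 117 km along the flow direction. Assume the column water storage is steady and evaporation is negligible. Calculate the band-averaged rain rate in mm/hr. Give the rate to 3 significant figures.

R ≈ 13.5 mm/hr

Column moisture flux per unit crosswind length is F = V × PW.
Inflow: F_in = 21.6 × 32 = 691.2 mm·m/s
Outflow: F_out = 21.6 × 11.7 = 252.72 mm·m/s
Steady-state rate R = (F_in − F_out)/L = (691.2 − 252.72) / 117000 m = 3.748e-03 mm/s.
R = 3.748e-03 × 3600 = 13.5 mm/hr.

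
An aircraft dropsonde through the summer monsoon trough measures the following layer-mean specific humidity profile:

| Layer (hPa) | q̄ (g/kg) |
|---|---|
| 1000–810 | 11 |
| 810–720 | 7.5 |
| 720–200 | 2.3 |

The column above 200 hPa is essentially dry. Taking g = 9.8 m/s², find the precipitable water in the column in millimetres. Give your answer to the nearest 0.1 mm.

Precipitable water is the column-integrated vapour mass per unit area: PW = (1/g) Σ q̄ Δp, with q in kg/kg and Δp in Pa (1 kg/m² of water = 1 mm).
Layer 1000–810 hPa: Δp = 190 hPa = 19000 Pa, q̄ = 0.011 kg/kg → 0.011 × 19000 / 9.8 = 21.33 mm
Layer 810–720 hPa: Δp = 90 hPa = 9000 Pa, q̄ = 0.0075 kg/kg → 0.0075 × 9000 / 9.8 = 6.89 mm
Layer 720–200 hPa: Δp = 520 hPa = 52000 Pa, q̄ = 0.0023 kg/kg → 0.0023 × 52000 / 9.8 = 12.20 mm
PW = 21.33 + 6.89 + 12.20 = 40.42 ≈ 40.4 mm.

PW ≈ 40.4 mm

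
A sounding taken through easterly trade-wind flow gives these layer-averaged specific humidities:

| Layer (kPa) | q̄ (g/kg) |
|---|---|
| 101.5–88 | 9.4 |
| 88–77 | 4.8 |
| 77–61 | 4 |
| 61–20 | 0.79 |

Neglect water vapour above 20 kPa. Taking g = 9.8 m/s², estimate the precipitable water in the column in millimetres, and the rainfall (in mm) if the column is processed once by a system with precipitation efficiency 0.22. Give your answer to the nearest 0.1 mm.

Precipitable water is the column-integrated vapour mass per unit area: PW = (1/g) Σ q̄ Δp, with q in kg/kg and Δp in Pa (1 kg/m² of water = 1 mm).
Layer 101.5–88 kPa: Δp = 135 hPa = 13500 Pa, q̄ = 0.0094 kg/kg → 0.0094 × 13500 / 9.8 = 12.95 mm
Layer 88–77 kPa: Δp = 110 hPa = 11000 Pa, q̄ = 0.0048 kg/kg → 0.0048 × 11000 / 9.8 = 5.39 mm
Layer 77–61 kPa: Δp = 160 hPa = 16000 Pa, q̄ = 0.004 kg/kg → 0.004 × 16000 / 9.8 = 6.53 mm
Layer 61–20 kPa: Δp = 410 hPa = 41000 Pa, q̄ = 0.00079 kg/kg → 0.00079 × 41000 / 9.8 = 3.31 mm
PW = 12.95 + 5.39 + 6.53 + 3.31 = 28.18 ≈ 28.2 mm.
Rainfall = ε × PW = 0.22 × 28.2 = 6.2 mm.

PW ≈ 28.2 mm; rainfall ≈ 6.2 mm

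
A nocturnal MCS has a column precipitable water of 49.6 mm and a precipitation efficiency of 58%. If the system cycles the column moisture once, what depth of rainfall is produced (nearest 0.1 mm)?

Rainfall = ε × PW = 0.58 × 49.6 = 28.8 mm.

rainfall ≈ 28.8 mm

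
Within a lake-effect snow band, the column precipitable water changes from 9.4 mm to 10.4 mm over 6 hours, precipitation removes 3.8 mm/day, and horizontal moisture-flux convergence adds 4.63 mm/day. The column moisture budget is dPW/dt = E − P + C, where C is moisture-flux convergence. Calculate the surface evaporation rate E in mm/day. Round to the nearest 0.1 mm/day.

E ≈ 3.2 mm/day

dPW/dt = (10.4 − 9.4) mm / (6/24 day) = +4.000 mm/day.
E = dPW/dt + P − C = (+4.000) + 3.8 − (4.63) = 3.2 mm/day.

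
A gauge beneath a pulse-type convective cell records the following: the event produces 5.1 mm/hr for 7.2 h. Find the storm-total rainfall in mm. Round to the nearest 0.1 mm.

Total = Σ Rᵢ Δtᵢ = 5.1 × 7.2
      = 36.72 = 36.7 mm.

total ≈ 36.7 mm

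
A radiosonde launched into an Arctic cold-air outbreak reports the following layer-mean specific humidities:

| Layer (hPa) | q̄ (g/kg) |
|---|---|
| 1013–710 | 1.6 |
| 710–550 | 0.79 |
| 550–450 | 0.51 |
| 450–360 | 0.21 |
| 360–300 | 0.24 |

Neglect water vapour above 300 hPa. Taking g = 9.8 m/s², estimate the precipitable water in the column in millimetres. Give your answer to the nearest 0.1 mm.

Precipitable water is the column-integrated vapour mass per unit area: PW = (1/g) Σ q̄ Δp, with q in kg/kg and Δp in Pa (1 kg/m² of water = 1 mm).
Layer 1013–710 hPa: Δp = 303 hPa = 30300 Pa, q̄ = 0.0016 kg/kg → 0.0016 × 30300 / 9.8 = 4.95 mm
Layer 710–550 hPa: Δp = 160 hPa = 16000 Pa, q̄ = 0.00079 kg/kg → 0.00079 × 16000 / 9.8 = 1.29 mm
Layer 550–450 hPa: Δp = 100 hPa = 10000 Pa, q̄ = 0.00051 kg/kg → 0.00051 × 10000 / 9.8 = 0.52 mm
Layer 450–360 hPa: Δp = 90 hPa = 9000 Pa, q̄ = 0.00021 kg/kg → 0.00021 × 9000 / 9.8 = 0.19 mm
Layer 360–300 hPa: Δp = 60 hPa = 6000 Pa, q̄ = 0.00024 kg/kg → 0.00024 × 6000 / 9.8 = 0.15 mm
PW = 4.95 + 1.29 + 0.52 + 0.19 + 0.15 = 7.10 ≈ 7.1 mm.

PW ≈ 7.1 mm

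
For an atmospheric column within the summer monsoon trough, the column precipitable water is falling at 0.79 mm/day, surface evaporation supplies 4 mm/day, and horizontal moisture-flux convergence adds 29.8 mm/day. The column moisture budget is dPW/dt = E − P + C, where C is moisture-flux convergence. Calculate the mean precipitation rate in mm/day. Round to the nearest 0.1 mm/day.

dPW/dt = -0.79 mm/day.
P = E + C − dPW/dt = 4 + (29.8) − (-0.79) = 34.6 mm/day.

P ≈ 34.6 mm/day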